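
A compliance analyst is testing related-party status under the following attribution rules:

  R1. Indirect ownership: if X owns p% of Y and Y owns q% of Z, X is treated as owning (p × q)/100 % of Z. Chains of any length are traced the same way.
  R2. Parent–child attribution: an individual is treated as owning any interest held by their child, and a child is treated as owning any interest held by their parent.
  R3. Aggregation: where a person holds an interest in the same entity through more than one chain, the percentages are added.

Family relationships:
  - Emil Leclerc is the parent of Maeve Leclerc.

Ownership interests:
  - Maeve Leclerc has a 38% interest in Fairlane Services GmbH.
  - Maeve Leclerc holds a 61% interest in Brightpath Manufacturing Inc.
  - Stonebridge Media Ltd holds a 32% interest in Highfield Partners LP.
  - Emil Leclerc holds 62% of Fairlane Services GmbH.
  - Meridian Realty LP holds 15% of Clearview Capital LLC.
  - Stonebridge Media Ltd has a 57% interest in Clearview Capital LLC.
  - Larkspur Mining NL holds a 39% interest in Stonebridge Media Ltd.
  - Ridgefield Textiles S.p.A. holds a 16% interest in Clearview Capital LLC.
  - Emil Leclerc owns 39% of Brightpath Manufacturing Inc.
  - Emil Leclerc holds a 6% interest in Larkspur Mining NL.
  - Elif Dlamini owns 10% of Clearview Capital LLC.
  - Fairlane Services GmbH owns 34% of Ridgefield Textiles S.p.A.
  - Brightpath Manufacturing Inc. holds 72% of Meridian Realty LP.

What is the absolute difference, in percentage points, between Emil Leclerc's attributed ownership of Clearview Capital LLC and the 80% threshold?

By parent–child attribution (R2), Emil Leclerc is treated as also owning Maeve Leclerc's interest in Fairlane Services GmbH, giving 62% + 38% = 100%.
By parent–child attribution (R2), Emil Leclerc is treated as also owning Maeve Leclerc's interest in Brightpath Manufacturing Inc, giving 39% + 61% = 100%.
Chain via Fairlane Services GmbH → Ridgefield Textiles S.p.A. (R1): 100% × 34% × 16% = 5.44% of Clearview Capital LLC.
Chain via Brightpath Manufacturing Inc. → Meridian Realty LP (R1): 100% × 72% × 15% = 10.8% of Clearview Capital LLC.
Chain via Larkspur Mining NL → Stonebridge Media Ltd (R1): 6% × 39% × 57% = 1.3338% of Clearview Capital LLC.
Aggregating (R3): 5.44% + 10.8% + 1.3338% = 17.5738%.
17.5738% falls short of the 80% threshold by 62.4262 percentage points.

62.4262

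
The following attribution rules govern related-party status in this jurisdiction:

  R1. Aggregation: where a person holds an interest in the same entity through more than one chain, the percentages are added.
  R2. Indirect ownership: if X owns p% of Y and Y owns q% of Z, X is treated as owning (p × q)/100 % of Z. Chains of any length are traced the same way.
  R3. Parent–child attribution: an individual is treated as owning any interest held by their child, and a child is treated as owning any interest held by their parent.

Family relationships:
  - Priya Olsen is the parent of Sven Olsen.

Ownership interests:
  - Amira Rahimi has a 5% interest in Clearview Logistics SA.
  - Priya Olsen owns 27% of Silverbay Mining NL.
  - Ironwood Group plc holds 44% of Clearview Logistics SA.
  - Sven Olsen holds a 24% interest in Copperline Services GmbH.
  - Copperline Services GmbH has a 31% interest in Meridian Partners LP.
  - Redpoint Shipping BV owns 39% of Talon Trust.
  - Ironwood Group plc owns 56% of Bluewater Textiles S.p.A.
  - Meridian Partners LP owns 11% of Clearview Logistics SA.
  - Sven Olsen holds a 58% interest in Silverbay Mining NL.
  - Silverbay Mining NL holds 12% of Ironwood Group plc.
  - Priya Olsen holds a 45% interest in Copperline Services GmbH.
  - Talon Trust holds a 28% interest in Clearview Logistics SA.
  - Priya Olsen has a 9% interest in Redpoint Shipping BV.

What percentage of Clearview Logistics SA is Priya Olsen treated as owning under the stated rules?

By parent–child attribution (R3), Priya Olsen is treated as also owning Sven Olsen's interest in Copperline Services GmbH, giving 45% + 24% = 69%.
By parent–child attribution (R3), Priya Olsen is treated as also owning Sven Olsen's interest in Silverbay Mining NL, giving 27% + 58% = 85%.
Chain via Copperline Services GmbH → Meridian Partners LP (R2): 69% × 31% × 11% = 2.3529% of Clearview Logistics SA.
Chain via Redpoint Shipping BV → Talon Trust (R2): 9% × 39% × 28% = 0.9828% of Clearview Logistics SA.
Chain via Silverbay Mining NL → Ironwood Group plc (R2): 85% × 12% × 44% = 4.488% of Clearview Logistics SA.
Aggregating (R1): 2.3529% + 0.9828% + 4.488% = 7.8237%.

7.8237%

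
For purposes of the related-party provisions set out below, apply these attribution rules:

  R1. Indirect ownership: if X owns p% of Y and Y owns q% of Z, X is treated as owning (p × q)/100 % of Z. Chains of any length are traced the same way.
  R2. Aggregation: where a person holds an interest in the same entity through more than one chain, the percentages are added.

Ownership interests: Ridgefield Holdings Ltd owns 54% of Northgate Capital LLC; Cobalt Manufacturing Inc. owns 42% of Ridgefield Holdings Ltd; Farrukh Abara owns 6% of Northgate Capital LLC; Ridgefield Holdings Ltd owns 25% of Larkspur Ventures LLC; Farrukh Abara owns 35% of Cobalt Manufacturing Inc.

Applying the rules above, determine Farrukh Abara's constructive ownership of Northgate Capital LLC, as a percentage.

Chain via Cobalt Manufacturing Inc. → Ridgefield Holdings Ltd (R1): 35% × 42% × 54% = 7.938% of Northgate Capital LLC.
Direct interest in Northgate Capital LLC: 6%.
Aggregating (R2): 7.938% + 6% = 13.938%.

13.938%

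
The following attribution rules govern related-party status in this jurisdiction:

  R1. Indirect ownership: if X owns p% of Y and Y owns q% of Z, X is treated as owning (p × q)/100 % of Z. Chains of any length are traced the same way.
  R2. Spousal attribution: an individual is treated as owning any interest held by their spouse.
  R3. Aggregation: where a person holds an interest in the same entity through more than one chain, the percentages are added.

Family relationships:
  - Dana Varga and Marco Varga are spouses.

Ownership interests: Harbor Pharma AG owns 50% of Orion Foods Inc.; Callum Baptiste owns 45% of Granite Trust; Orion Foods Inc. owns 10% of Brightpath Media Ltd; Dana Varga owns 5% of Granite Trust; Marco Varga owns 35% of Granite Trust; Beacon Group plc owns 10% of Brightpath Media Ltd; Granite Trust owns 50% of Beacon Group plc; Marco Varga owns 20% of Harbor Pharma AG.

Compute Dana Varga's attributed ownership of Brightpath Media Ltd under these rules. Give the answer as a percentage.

By spousal attribution (R2), Dana Varga is treated as also owning Marco Varga's interest in Granite Trust, giving 5% + 35% = 40%.
By spousal attribution (R2), Dana Varga is treated as owning Marco Varga's 20% interest in Harbor Pharma AG.
Chain via Granite Trust → Beacon Group plc (R1): 40% × 50% × 10% = 2% of Brightpath Media Ltd.
Chain via Harbor Pharma AG → Orion Foods Inc. (R1): 20% × 50% × 10% = 1% of Brightpath Media Ltd.
Aggregating (R3): 2% + 1% = 3%.

3%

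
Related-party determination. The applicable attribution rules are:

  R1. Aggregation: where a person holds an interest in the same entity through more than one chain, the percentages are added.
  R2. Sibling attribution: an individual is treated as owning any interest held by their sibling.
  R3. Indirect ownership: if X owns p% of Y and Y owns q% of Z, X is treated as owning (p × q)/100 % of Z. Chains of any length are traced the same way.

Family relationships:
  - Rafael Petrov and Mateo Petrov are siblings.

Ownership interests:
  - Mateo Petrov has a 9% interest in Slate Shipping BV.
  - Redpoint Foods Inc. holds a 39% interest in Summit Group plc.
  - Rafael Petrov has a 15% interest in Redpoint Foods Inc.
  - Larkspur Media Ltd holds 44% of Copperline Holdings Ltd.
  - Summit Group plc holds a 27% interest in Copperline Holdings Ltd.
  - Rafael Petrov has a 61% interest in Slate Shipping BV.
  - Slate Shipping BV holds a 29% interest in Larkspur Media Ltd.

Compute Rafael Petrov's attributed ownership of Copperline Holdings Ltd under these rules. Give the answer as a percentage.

10.5115%

By sibling attribution (R2), Rafael Petrov is treated as also owning Mateo Petrov's interest in Slate Shipping BV, giving 61% + 9% = 70%.
Chain via Redpoint Foods Inc. → Summit Group plc (R3): 15% × 39% × 27% = 1.5795% of Copperline Holdings Ltd.
Chain via Slate Shipping BV → Larkspur Media Ltd (R3): 70% × 29% × 44% = 8.932% of Copperline Holdings Ltd.
Aggregating (R1): 1.5795% + 8.932% = 10.5115%.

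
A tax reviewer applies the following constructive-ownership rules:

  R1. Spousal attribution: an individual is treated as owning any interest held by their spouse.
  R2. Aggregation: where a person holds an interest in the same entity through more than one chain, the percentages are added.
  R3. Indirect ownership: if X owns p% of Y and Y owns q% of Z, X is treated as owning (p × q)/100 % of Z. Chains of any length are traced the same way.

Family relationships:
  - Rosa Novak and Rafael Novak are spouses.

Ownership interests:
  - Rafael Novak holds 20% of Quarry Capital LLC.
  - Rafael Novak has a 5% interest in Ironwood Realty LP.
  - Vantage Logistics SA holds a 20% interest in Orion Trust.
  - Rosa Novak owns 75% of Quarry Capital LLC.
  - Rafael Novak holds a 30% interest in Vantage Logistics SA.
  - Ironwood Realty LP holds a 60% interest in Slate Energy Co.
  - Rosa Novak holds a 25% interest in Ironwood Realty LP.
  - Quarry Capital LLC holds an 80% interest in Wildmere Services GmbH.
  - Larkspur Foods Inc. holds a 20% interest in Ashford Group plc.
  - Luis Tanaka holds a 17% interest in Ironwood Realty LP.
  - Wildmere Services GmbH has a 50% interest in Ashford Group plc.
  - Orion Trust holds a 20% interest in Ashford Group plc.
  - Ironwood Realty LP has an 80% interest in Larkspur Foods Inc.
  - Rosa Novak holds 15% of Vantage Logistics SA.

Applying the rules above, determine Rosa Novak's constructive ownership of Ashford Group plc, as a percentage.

44.6%

By spousal attribution (R1), Rosa Novak is treated as also owning Rafael Novak's interest in Quarry Capital LLC, giving 75% + 20% = 95%.
By spousal attribution (R1), Rosa Novak is treated as also owning Rafael Novak's interest in Ironwood Realty LP, giving 25% + 5% = 30%.
By spousal attribution (R1), Rosa Novak is treated as also owning Rafael Novak's interest in Vantage Logistics SA, giving 15% + 30% = 45%.
Chain via Quarry Capital LLC → Wildmere Services GmbH (R3): 95% × 80% × 50% = 38% of Ashford Group plc.
Chain via Ironwood Realty LP → Larkspur Foods Inc. (R3): 30% × 80% × 20% = 4.8% of Ashford Group plc.
Chain via Vantage Logistics SA → Orion Trust (R3): 45% × 20% × 20% = 1.8% of Ashford Group plc.
Aggregating (R2): 38% + 4.8% + 1.8% = 44.6%.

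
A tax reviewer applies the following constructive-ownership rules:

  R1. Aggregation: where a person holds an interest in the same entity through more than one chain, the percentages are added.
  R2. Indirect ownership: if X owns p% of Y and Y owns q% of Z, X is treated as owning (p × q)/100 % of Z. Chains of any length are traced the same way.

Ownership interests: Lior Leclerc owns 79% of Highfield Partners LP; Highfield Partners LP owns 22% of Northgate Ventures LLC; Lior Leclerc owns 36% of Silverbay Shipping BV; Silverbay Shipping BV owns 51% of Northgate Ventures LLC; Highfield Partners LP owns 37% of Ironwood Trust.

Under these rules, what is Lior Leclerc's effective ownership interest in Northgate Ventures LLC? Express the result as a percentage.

35.74%

Chain via Highfield Partners LP (R2): 79% × 22% = 17.38% of Northgate Ventures LLC.
Chain via Silverbay Shipping BV (R2): 36% × 51% = 18.36% of Northgate Ventures LLC.
Aggregating (R1): 17.38% + 18.36% = 35.74%.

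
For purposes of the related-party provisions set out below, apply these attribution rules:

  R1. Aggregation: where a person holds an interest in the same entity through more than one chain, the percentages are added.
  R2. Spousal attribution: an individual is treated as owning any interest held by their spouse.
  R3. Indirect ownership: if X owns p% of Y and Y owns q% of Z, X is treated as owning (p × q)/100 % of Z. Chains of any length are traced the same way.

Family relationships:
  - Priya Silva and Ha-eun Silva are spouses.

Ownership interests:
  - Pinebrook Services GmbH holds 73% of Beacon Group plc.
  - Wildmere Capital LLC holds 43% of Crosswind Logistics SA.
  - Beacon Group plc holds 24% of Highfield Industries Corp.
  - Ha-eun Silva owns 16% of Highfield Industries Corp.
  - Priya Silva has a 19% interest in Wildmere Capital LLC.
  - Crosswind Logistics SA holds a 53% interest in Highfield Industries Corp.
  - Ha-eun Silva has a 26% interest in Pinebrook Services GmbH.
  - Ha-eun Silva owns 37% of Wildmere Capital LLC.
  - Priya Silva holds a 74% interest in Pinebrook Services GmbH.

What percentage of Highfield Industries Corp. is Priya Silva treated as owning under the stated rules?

By spousal attribution (R2), Priya Silva is treated as also owning Ha-eun Silva's interest in Wildmere Capital LLC, giving 19% + 37% = 56%.
By spousal attribution (R2), Priya Silva is treated as also owning Ha-eun Silva's interest in Pinebrook Services GmbH, giving 74% + 26% = 100%.
By spousal attribution (R2), Priya Silva is treated as owning Ha-eun Silva's 16% interest in Highfield Industries Corp.
Chain via Wildmere Capital LLC → Crosswind Logistics SA (R3): 56% × 43% × 53% = 12.7624% of Highfield Industries Corp.
Chain via Pinebrook Services GmbH → Beacon Group plc (R3): 100% × 73% × 24% = 17.52% of Highfield Industries Corp.
Direct interest in Highfield Industries Corp: 16%.
Aggregating (R1): 12.7624% + 17.52% + 16% = 46.2824%.

46.2824%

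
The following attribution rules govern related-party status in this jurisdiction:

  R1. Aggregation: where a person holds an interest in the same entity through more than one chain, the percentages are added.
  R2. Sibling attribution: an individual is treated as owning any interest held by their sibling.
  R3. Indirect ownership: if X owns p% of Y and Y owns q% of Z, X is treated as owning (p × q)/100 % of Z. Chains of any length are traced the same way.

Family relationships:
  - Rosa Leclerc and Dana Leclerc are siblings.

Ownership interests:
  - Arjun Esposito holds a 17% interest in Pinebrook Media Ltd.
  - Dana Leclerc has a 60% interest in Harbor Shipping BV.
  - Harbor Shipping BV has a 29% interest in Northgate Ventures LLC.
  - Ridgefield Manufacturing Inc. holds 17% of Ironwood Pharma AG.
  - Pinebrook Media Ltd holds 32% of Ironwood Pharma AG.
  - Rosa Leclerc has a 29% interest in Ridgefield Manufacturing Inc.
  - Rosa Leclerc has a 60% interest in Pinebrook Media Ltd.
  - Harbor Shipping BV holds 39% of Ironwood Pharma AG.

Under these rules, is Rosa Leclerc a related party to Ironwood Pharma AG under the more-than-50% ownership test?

By sibling attribution (R2), Rosa Leclerc is treated as owning Dana Leclerc's 60% interest in Harbor Shipping BV.
Chain via Ridgefield Manufacturing Inc. (R3): 29% × 17% = 4.93% of Ironwood Pharma AG.
Chain via Pinebrook Media Ltd (R3): 60% × 32% = 19.2% of Ironwood Pharma AG.
Chain via Harbor Shipping BV (R3): 60% × 39% = 23.4% of Ironwood Pharma AG.
Aggregating (R1): 4.93% + 19.2% + 23.4% = 47.53%.
47.53% does not exceed the 50% threshold, so Rosa is not a related party to Ironwood Pharma AG.

No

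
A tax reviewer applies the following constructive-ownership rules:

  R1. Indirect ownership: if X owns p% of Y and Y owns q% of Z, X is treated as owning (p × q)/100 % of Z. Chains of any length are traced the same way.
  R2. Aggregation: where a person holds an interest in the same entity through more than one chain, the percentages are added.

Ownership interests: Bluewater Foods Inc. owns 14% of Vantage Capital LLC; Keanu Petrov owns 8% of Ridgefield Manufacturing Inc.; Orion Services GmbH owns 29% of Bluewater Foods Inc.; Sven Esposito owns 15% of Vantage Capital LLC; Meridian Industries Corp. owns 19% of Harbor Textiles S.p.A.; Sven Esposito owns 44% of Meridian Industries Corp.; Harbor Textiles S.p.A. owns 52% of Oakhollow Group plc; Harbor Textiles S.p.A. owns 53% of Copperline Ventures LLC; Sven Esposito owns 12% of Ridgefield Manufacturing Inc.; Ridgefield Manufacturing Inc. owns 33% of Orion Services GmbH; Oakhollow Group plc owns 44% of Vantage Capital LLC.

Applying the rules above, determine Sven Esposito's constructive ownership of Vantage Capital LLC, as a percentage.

17.073544%

Chain via Ridgefield Manufacturing Inc. → Orion Services GmbH → Bluewater Foods Inc. (R1): 12% × 33% × 29% × 14% = 0.160776% of Vantage Capital LLC.
Chain via Meridian Industries Corp. → Harbor Textiles S.p.A. → Oakhollow Group plc (R1): 44% × 19% × 52% × 44% = 1.912768% of Vantage Capital LLC.
Direct interest in Vantage Capital LLC: 15%.
Aggregating (R2): 0.160776% + 1.912768% + 15% = 17.073544%.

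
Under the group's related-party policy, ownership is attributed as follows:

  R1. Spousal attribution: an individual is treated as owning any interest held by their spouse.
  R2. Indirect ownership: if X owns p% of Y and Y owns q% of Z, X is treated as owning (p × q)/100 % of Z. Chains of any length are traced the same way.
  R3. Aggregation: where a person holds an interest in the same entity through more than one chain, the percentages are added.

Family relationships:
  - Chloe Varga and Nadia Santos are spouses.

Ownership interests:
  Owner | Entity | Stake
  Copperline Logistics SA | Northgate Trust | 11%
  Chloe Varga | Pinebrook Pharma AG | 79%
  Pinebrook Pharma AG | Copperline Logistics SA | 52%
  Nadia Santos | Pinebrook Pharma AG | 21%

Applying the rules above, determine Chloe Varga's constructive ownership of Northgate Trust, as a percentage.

5.72%

By spousal attribution (R1), Chloe Varga is treated as also owning Nadia Santos's interest in Pinebrook Pharma AG, giving 79% + 21% = 100%.
Chain via Pinebrook Pharma AG → Copperline Logistics SA (R2): 100% × 52% × 11% = 5.72% of Northgate Trust.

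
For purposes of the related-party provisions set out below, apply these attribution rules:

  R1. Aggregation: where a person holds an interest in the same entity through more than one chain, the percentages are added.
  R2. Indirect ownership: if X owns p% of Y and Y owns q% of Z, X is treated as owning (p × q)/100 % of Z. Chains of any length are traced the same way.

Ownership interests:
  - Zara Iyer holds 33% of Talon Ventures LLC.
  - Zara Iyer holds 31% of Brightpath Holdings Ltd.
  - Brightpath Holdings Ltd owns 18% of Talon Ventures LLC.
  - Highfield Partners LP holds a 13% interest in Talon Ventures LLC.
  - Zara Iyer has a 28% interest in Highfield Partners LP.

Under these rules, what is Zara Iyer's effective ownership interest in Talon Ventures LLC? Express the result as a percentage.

Chain via Brightpath Holdings Ltd (R2): 31% × 18% = 5.58% of Talon Ventures LLC.
Chain via Highfield Partners LP (R2): 28% × 13% = 3.64% of Talon Ventures LLC.
Direct interest in Talon Ventures LLC: 33%.
Aggregating (R1): 5.58% + 3.64% + 33% = 42.22%.

42.22%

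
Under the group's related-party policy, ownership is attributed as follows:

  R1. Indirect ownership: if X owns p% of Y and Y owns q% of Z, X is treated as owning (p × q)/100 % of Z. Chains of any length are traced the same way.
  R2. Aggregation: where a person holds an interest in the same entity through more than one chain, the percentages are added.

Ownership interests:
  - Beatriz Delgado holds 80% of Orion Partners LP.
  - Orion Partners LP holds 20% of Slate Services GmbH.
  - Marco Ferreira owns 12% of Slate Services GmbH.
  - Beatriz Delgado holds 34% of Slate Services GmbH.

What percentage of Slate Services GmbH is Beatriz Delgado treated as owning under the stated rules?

50%

Chain via Orion Partners LP (R1): 80% × 20% = 16% of Slate Services GmbH.
Direct interest in Slate Services GmbH: 34%.
Aggregating (R2): 16% + 34% = 50%.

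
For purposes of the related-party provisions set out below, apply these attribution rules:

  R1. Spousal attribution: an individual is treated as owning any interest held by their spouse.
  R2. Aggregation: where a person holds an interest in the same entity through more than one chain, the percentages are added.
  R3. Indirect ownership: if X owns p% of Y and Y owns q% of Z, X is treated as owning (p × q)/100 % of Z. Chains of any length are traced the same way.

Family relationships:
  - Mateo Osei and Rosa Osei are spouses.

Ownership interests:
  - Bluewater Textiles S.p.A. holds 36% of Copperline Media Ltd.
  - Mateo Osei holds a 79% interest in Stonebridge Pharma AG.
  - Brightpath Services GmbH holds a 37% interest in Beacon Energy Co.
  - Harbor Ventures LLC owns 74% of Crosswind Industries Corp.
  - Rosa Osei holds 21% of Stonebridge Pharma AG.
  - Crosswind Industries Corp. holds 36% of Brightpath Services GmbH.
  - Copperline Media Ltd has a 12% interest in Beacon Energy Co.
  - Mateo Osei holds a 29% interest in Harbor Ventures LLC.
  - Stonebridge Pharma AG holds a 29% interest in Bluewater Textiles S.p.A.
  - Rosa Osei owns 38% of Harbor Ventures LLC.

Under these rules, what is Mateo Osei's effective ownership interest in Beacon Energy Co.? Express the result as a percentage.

7.856856%

By spousal attribution (R1), Mateo Osei is treated as also owning Rosa Osei's interest in Harbor Ventures LLC, giving 29% + 38% = 67%.
By spousal attribution (R1), Mateo Osei is treated as also owning Rosa Osei's interest in Stonebridge Pharma AG, giving 79% + 21% = 100%.
Chain via Harbor Ventures LLC → Crosswind Industries Corp. → Brightpath Services GmbH (R3): 67% × 74% × 36% × 37% = 6.604056% of Beacon Energy Co.
Chain via Stonebridge Pharma AG → Bluewater Textiles S.p.A. → Copperline Media Ltd (R3): 100% × 29% × 36% × 12% = 1.2528% of Beacon Energy Co.
Aggregating (R2): 6.604056% + 1.2528% = 7.856856%.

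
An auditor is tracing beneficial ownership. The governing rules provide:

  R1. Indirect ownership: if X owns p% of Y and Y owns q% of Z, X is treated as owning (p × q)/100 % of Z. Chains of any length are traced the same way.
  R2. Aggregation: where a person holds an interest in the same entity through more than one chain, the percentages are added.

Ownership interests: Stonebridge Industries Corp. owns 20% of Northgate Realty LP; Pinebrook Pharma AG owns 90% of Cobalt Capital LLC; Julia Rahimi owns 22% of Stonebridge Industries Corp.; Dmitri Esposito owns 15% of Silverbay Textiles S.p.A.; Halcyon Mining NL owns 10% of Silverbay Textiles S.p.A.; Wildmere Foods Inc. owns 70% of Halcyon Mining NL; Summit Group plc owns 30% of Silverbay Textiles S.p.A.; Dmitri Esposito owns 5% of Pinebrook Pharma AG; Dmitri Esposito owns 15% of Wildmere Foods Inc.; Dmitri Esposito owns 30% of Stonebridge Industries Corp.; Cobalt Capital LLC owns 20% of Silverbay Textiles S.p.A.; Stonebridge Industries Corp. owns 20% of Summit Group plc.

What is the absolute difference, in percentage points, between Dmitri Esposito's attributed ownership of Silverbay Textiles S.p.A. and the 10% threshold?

Chain via Stonebridge Industries Corp. → Summit Group plc (R1): 30% × 20% × 30% = 1.8% of Silverbay Textiles S.p.A.
Chain via Pinebrook Pharma AG → Cobalt Capital LLC (R1): 5% × 90% × 20% = 0.9% of Silverbay Textiles S.p.A.
Chain via Wildmere Foods Inc. → Halcyon Mining NL (R1): 15% × 70% × 10% = 1.05% of Silverbay Textiles S.p.A.
Direct interest in Silverbay Textiles S.p.A: 15%.
Aggregating (R2): 1.8% + 0.9% + 1.05% + 15% = 18.75%.
18.75% exceeds the 10% threshold by 8.75 percentage points.

8.75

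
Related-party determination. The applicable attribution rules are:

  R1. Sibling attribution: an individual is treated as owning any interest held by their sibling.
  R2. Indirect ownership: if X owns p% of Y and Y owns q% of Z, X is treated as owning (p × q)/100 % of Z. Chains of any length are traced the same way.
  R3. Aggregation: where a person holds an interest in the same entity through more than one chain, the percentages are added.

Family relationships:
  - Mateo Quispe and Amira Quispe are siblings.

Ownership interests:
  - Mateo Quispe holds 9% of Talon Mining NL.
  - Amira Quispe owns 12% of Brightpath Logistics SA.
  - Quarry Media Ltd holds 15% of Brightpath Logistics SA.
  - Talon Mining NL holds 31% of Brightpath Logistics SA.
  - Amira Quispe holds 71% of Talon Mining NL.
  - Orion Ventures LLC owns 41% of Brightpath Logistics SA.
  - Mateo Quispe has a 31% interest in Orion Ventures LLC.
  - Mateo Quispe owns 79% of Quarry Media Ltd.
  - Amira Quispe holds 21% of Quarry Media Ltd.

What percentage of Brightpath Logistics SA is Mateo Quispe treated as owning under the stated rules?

64.51%

By sibling attribution (R1), Mateo Quispe is treated as also owning Amira Quispe's interest in Talon Mining NL, giving 9% + 71% = 80%.
By sibling attribution (R1), Mateo Quispe is treated as also owning Amira Quispe's interest in Quarry Media Ltd, giving 79% + 21% = 100%.
By sibling attribution (R1), Mateo Quispe is treated as owning Amira Quispe's 12% interest in Brightpath Logistics SA.
Chain via Orion Ventures LLC (R2): 31% × 41% = 12.71% of Brightpath Logistics SA.
Chain via Talon Mining NL (R2): 80% × 31% = 24.8% of Brightpath Logistics SA.
Chain via Quarry Media Ltd (R2): 100% × 15% = 15% of Brightpath Logistics SA.
Direct interest in Brightpath Logistics SA: 12%.
Aggregating (R3): 12.71% + 24.8% + 15% + 12% = 64.51%.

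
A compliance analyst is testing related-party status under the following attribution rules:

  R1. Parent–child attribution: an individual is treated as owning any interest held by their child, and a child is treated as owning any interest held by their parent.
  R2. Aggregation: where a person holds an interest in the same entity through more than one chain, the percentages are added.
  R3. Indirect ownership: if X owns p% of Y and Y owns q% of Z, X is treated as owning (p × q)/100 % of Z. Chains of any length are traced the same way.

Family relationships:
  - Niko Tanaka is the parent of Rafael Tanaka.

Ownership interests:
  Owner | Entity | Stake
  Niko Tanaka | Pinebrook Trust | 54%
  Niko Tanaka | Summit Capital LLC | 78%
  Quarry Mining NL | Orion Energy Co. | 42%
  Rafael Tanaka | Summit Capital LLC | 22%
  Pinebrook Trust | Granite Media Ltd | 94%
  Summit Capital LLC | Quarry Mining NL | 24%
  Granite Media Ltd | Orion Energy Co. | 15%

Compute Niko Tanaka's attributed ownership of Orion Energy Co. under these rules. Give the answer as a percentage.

By parent–child attribution (R1), Niko Tanaka is treated as also owning Rafael Tanaka's interest in Summit Capital LLC, giving 78% + 22% = 100%.
Chain via Summit Capital LLC → Quarry Mining NL (R3): 100% × 24% × 42% = 10.08% of Orion Energy Co.
Chain via Pinebrook Trust → Granite Media Ltd (R3): 54% × 94% × 15% = 7.614% of Orion Energy Co.
Aggregating (R2): 10.08% + 7.614% = 17.694%.

17.694%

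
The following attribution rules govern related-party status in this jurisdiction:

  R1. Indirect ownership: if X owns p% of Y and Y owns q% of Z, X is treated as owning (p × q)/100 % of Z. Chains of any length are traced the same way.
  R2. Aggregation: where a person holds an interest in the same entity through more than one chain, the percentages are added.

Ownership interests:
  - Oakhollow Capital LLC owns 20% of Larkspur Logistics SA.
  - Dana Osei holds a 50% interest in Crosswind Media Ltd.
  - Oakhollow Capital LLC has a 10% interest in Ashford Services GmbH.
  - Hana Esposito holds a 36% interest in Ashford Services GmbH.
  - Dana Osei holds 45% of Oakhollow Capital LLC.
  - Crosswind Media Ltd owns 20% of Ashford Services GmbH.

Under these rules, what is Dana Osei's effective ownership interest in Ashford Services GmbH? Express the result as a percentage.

Chain via Oakhollow Capital LLC (R1): 45% × 10% = 4.5% of Ashford Services GmbH.
Chain via Crosswind Media Ltd (R1): 50% × 20% = 10% of Ashford Services GmbH.
Aggregating (R2): 4.5% + 10% = 14.5%.

14.5%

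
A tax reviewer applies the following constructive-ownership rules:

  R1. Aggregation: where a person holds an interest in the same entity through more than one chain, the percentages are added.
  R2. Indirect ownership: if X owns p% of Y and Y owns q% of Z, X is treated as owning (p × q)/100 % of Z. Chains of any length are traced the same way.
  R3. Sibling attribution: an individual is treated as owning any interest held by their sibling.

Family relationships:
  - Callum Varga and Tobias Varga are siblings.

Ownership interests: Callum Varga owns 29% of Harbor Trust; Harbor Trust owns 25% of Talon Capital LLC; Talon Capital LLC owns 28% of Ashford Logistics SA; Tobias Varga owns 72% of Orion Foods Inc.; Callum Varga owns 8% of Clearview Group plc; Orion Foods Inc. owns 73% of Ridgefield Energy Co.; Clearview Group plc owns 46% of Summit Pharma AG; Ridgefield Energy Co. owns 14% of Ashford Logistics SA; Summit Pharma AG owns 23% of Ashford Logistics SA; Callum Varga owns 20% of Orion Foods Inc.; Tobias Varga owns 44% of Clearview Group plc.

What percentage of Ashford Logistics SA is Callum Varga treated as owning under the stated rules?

By sibling attribution (R3), Callum Varga is treated as also owning Tobias Varga's interest in Clearview Group plc, giving 8% + 44% = 52%.
By sibling attribution (R3), Callum Varga is treated as also owning Tobias Varga's interest in Orion Foods Inc, giving 20% + 72% = 92%.
Chain via Clearview Group plc → Summit Pharma AG (R2): 52% × 46% × 23% = 5.5016% of Ashford Logistics SA.
Chain via Orion Foods Inc. → Ridgefield Energy Co. (R2): 92% × 73% × 14% = 9.4024% of Ashford Logistics SA.
Chain via Harbor Trust → Talon Capital LLC (R2): 29% × 25% × 28% = 2.03% of Ashford Logistics SA.
Aggregating (R1): 5.5016% + 9.4024% + 2.03% = 16.934%.

16.934%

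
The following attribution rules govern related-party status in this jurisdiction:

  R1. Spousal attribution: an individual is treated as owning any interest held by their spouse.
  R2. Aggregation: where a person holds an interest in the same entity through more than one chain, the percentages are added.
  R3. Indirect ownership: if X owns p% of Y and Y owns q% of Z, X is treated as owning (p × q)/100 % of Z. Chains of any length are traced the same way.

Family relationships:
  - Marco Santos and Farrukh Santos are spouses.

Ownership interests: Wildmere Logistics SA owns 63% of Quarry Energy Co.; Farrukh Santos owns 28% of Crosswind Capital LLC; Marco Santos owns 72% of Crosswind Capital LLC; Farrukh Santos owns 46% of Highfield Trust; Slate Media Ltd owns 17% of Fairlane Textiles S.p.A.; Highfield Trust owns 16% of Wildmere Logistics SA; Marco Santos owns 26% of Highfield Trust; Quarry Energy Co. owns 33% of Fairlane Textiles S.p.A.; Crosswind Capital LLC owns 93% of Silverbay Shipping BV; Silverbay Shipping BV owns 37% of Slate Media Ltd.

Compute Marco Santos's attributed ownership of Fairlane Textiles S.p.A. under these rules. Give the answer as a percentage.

By spousal attribution (R1), Marco Santos is treated as also owning Farrukh Santos's interest in Highfield Trust, giving 26% + 46% = 72%.
By spousal attribution (R1), Marco Santos is treated as also owning Farrukh Santos's interest in Crosswind Capital LLC, giving 72% + 28% = 100%.
Chain via Highfield Trust → Wildmere Logistics SA → Quarry Energy Co. (R3): 72% × 16% × 63% × 33% = 2.395008% of Fairlane Textiles S.p.A.
Chain via Crosswind Capital LLC → Silverbay Shipping BV → Slate Media Ltd (R3): 100% × 93% × 37% × 17% = 5.8497% of Fairlane Textiles S.p.A.
Aggregating (R2): 2.395008% + 5.8497% = 8.244708%.

8.244708%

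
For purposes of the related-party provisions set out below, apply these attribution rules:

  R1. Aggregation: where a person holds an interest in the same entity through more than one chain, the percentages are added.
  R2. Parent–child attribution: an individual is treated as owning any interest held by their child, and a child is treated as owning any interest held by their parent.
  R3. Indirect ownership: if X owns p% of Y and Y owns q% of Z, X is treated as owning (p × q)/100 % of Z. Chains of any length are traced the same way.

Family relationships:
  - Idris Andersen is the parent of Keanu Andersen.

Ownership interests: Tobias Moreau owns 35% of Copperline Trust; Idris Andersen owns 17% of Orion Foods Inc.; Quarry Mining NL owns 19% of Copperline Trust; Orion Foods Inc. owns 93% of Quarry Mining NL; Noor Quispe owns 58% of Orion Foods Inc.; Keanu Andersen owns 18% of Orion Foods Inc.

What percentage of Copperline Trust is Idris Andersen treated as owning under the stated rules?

By parent–child attribution (R2), Idris Andersen is treated as also owning Keanu Andersen's interest in Orion Foods Inc, giving 17% + 18% = 35%.
Chain via Orion Foods Inc. → Quarry Mining NL (R3): 35% × 93% × 19% = 6.1845% of Copperline Trust.

6.1845%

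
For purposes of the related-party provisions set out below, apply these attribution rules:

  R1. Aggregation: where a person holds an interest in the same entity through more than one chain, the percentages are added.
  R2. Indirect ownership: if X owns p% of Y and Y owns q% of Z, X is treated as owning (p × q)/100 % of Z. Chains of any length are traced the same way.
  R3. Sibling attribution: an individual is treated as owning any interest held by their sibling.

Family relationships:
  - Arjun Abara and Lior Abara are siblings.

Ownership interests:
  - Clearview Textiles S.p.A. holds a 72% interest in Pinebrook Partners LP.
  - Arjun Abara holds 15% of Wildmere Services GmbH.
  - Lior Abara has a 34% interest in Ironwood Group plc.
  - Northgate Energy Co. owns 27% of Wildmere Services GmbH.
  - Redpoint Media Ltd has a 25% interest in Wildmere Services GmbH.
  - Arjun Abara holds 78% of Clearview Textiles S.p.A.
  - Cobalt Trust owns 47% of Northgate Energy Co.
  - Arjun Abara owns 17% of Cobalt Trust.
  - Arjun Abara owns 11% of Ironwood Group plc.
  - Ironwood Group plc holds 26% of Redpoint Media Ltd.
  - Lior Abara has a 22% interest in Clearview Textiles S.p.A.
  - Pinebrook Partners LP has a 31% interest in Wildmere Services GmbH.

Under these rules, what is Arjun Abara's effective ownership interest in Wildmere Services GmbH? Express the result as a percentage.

By sibling attribution (R3), Arjun Abara is treated as also owning Lior Abara's interest in Ironwood Group plc, giving 11% + 34% = 45%.
By sibling attribution (R3), Arjun Abara is treated as also owning Lior Abara's interest in Clearview Textiles S.p.A, giving 78% + 22% = 100%.
Chain via Ironwood Group plc → Redpoint Media Ltd (R2): 45% × 26% × 25% = 2.925% of Wildmere Services GmbH.
Chain via Cobalt Trust → Northgate Energy Co. (R2): 17% × 47% × 27% = 2.1573% of Wildmere Services GmbH.
Chain via Clearview Textiles S.p.A. → Pinebrook Partners LP (R2): 100% × 72% × 31% = 22.32% of Wildmere Services GmbH.
Direct interest in Wildmere Services GmbH: 15%.
Aggregating (R1): 2.925% + 2.1573% + 22.32% + 15% = 42.4023%.

42.4023%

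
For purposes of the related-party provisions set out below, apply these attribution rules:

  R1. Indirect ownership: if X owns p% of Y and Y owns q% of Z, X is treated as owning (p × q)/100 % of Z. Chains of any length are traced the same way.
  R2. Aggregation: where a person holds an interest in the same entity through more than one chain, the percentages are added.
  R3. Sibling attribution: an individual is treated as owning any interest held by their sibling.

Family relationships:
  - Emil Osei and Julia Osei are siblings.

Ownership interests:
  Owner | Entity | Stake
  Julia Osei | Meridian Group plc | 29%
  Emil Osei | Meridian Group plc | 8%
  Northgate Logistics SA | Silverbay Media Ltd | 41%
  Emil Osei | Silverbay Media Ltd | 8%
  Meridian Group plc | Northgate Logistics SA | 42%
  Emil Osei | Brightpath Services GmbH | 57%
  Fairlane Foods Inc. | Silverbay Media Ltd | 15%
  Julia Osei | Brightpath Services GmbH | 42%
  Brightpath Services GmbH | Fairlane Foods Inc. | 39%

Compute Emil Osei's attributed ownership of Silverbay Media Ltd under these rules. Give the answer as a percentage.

20.1629%

By sibling attribution (R3), Emil Osei is treated as also owning Julia Osei's interest in Meridian Group plc, giving 8% + 29% = 37%.
By sibling attribution (R3), Emil Osei is treated as also owning Julia Osei's interest in Brightpath Services GmbH, giving 57% + 42% = 99%.
Chain via Meridian Group plc → Northgate Logistics SA (R1): 37% × 42% × 41% = 6.3714% of Silverbay Media Ltd.
Chain via Brightpath Services GmbH → Fairlane Foods Inc. (R1): 99% × 39% × 15% = 5.7915% of Silverbay Media Ltd.
Direct interest in Silverbay Media Ltd: 8%.
Aggregating (R2): 6.3714% + 5.7915% + 8% = 20.1629%.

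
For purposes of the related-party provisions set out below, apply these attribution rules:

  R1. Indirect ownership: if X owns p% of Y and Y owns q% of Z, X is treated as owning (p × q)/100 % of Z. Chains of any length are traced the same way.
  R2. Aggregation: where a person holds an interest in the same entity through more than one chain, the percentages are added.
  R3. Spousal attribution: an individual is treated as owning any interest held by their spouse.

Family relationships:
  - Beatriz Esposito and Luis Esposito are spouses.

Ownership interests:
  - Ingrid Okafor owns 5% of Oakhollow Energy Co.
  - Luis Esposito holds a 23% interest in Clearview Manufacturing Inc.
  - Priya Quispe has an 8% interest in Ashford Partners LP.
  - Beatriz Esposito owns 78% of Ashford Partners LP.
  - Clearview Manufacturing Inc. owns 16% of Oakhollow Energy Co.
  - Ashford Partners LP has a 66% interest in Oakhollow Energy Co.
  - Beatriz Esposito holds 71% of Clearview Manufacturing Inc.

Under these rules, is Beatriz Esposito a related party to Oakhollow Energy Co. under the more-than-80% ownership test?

By spousal attribution (R3), Beatriz Esposito is treated as also owning Luis Esposito's interest in Clearview Manufacturing Inc, giving 71% + 23% = 94%.
Chain via Clearview Manufacturing Inc. (R1): 94% × 16% = 15.04% of Oakhollow Energy Co.
Chain via Ashford Partners LP (R1): 78% × 66% = 51.48% of Oakhollow Energy Co.
Aggregating (R2): 15.04% + 51.48% = 66.52%.
66.52% does not exceed the 80% threshold, so Beatriz is not a related party to Oakhollow Energy Co.

No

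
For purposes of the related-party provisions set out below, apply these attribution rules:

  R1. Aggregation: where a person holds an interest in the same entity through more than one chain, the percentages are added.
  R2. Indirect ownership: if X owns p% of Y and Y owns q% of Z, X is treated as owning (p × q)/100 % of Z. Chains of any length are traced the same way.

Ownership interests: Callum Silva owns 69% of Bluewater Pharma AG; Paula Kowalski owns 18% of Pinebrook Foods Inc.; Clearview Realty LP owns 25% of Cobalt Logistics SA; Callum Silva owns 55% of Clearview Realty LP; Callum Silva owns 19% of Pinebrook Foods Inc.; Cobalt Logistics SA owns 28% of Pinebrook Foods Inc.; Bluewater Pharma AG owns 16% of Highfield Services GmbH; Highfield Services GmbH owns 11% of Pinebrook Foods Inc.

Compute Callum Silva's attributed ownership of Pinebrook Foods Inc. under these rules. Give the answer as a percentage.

Chain via Bluewater Pharma AG → Highfield Services GmbH (R2): 69% × 16% × 11% = 1.2144% of Pinebrook Foods Inc.
Chain via Clearview Realty LP → Cobalt Logistics SA (R2): 55% × 25% × 28% = 3.85% of Pinebrook Foods Inc.
Direct interest in Pinebrook Foods Inc: 19%.
Aggregating (R1): 1.2144% + 3.85% + 19% = 24.0644%.

24.0644%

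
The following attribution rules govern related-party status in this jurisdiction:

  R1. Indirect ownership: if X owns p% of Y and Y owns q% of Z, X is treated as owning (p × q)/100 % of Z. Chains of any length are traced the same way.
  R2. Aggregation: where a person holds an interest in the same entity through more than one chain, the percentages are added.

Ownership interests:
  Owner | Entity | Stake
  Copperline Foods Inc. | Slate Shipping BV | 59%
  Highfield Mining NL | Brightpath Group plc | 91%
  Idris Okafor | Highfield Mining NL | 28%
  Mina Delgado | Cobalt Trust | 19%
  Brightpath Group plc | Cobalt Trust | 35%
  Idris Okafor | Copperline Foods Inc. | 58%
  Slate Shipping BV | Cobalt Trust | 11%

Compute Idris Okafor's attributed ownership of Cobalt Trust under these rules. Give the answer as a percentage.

Chain via Highfield Mining NL → Brightpath Group plc (R1): 28% × 91% × 35% = 8.918% of Cobalt Trust.
Chain via Copperline Foods Inc. → Slate Shipping BV (R1): 58% × 59% × 11% = 3.7642% of Cobalt Trust.
Aggregating (R2): 8.918% + 3.7642% = 12.6822%.

12.6822%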